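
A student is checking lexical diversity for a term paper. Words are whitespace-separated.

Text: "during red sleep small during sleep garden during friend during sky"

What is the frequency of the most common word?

4

Frequencies: during:4, sleep:2, red:1, small:1, garden:1, friend:1, sky:1
Most common: 'during' with frequency 4.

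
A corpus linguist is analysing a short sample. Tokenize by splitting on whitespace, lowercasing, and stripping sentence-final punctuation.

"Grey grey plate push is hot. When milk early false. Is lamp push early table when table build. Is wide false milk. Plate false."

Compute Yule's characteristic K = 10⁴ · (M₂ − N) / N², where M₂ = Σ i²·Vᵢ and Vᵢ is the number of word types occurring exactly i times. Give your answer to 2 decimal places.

Frequencies: is:3, false:3, grey:2, plate:2, push:2, when:2, milk:2, early:2, table:2, hot:1, lamp:1, build:1, wide:1
N = 24. Frequency spectrum: V_1=4, V_2=7, V_3=2
M₂ = 1²·4 + 2²·7 + 3²·2 = 50
K = 10000 × (50 − 24) / 24² = 451.39

451.39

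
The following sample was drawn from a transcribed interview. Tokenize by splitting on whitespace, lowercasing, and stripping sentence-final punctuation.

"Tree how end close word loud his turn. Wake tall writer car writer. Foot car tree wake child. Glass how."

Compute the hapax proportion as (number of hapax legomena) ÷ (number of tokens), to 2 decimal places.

Frequencies: tree:2, how:2, wake:2, writer:2, car:2, end:1, close:1, word:1, loud:1, his:1, turn:1, tall:1, foot:1, child:1, glass:1
Hapax count = 10; token count = 20.
Ratio = 10 / 20 = 0.50

0.50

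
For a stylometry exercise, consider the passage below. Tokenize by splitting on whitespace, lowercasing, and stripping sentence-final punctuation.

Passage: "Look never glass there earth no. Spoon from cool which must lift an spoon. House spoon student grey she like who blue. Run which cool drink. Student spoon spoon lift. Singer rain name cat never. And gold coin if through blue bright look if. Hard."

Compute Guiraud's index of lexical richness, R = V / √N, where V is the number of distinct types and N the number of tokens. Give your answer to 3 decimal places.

4.919

N = 45, V = 33.
√N = 6.708204
R = 33 / 6.708204 = 4.919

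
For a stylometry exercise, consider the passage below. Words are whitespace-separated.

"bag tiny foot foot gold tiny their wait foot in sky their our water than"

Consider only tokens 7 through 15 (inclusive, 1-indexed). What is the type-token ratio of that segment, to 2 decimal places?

Segment tokens 7–15: their, wait, foot, in, sky, their, our, water, than
Segment N = 9, segment V = 8.
TTR = 8 / 9 = 0.89

0.89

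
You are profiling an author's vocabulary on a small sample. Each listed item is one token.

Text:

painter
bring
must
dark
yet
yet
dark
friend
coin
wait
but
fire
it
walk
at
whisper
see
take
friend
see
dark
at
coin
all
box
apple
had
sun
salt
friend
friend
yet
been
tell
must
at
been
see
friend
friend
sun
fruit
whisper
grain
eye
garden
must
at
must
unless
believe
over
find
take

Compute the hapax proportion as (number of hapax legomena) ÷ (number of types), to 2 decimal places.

Frequencies: friend:6, must:4, at:4, dark:3, yet:3, see:3, coin:2, whisper:2, take:2, sun:2, been:2, painter:1, bring:1, wait:1, but:1, fire:1, it:1, walk:1, all:1, box:1, … (12 more, each freq 1)
Hapax count = 21; type count = 32.
Ratio = 21 / 32 = 0.66

0.66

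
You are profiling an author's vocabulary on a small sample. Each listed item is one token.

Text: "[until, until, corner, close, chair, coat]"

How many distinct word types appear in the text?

Distinct types: {chair, close, coat, corner, until}
V = 5

5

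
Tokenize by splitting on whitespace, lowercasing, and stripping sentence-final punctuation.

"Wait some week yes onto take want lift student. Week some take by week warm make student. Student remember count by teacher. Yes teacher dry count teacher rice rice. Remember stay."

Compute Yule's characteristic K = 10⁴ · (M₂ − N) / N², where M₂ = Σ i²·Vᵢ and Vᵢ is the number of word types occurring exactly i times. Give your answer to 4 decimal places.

Frequencies: week:3, student:3, teacher:3, some:2, yes:2, take:2, by:2, remember:2, count:2, rice:2, wait:1, onto:1, want:1, lift:1, warm:1, make:1, dry:1, stay:1
N = 31. Frequency spectrum: V_1=8, V_2=7, V_3=3
M₂ = 1²·8 + 2²·7 + 3²·3 = 63
K = 10000 × (63 − 31) / 31² = 332.9865

332.9865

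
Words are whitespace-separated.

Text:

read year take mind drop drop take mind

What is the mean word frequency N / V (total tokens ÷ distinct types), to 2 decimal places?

N = 8 tokens, V = 5 types.
Mean frequency = N / V = 8 / 5 = 1.60

1.60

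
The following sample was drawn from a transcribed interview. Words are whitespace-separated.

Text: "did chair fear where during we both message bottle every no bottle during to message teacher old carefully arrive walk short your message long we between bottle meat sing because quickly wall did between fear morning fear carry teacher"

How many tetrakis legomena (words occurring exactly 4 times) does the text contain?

Frequencies: fear:3, message:3, bottle:3, did:2, during:2, we:2, teacher:2, between:2, chair:1, where:1, both:1, every:1, no:1, to:1, old:1, carefully:1, arrive:1, walk:1, short:1, your:1, … (8 more, each freq 1)
Words with frequency 4: (none)

0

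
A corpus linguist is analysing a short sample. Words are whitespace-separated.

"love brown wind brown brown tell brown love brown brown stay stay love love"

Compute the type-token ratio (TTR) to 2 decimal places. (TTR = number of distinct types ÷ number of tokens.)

0.36

N = 14 tokens, V = 5 types.
TTR = V / N = 5 / 14 = 0.36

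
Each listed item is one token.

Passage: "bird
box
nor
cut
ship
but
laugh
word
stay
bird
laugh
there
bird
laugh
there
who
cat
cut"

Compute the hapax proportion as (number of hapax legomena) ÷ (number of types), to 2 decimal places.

Frequencies: bird:3, laugh:3, cut:2, there:2, box:1, nor:1, ship:1, but:1, word:1, stay:1, who:1, cat:1
Hapax count = 8; type count = 12.
Ratio = 8 / 12 = 0.67

0.67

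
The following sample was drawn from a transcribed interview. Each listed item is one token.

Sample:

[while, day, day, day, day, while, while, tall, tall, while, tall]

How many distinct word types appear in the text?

3

Distinct types: {day, tall, while}
V = 3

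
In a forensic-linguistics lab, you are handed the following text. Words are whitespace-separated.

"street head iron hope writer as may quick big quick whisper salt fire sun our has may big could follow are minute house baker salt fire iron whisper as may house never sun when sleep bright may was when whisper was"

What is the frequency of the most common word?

4

Frequencies: may:4, whisper:3, iron:2, as:2, quick:2, big:2, salt:2, fire:2, sun:2, house:2, when:2, was:2, street:1, head:1, hope:1, writer:1, our:1, has:1, could:1, follow:1, … (6 more, each freq 1)
Most common: 'may' with frequency 4.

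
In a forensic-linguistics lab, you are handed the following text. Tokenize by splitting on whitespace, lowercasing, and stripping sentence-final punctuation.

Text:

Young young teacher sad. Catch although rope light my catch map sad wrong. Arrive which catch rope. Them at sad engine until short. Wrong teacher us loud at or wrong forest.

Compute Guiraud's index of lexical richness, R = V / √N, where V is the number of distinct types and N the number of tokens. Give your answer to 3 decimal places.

3.772

N = 31, V = 21.
√N = 5.567764
R = 21 / 5.567764 = 3.772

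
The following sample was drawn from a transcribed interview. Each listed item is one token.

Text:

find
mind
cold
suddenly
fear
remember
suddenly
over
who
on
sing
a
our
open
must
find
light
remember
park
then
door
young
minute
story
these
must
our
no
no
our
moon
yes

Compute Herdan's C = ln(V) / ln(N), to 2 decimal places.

N = 32, V = 25.
ln(V) = 3.218876, ln(N) = 3.465736
C = 3.218876 / 3.465736 = 0.93

0.93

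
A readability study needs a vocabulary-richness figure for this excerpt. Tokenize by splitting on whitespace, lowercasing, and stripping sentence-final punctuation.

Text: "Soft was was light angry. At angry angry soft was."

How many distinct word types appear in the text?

Distinct types: {angry, at, light, soft, was}
V = 5

5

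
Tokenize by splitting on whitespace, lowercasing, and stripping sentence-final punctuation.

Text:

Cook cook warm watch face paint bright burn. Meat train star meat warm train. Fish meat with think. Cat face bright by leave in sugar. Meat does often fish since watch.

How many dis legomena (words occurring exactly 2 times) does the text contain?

Frequencies: meat:4, cook:2, warm:2, watch:2, face:2, bright:2, train:2, fish:2, paint:1, burn:1, star:1, with:1, think:1, cat:1, by:1, leave:1, in:1, sugar:1, does:1, often:1, … (1 more, each freq 1)
Words with frequency 2: bright, cook, face, fish, train, warm, watch

7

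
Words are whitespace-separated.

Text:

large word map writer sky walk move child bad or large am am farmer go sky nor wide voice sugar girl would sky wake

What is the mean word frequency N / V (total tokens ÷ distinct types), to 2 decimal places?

1.20

N = 24 tokens, V = 20 types.
Mean frequency = N / V = 24 / 20 = 1.20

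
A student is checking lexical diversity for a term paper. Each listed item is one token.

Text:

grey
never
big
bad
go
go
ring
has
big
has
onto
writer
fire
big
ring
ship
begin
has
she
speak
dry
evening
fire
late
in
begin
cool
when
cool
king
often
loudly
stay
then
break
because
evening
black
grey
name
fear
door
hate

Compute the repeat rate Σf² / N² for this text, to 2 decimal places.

0.04

Frequencies: big:3, has:3, grey:2, go:2, ring:2, fire:2, begin:2, evening:2, cool:2, never:1, bad:1, onto:1, writer:1, ship:1, she:1, speak:1, dry:1, late:1, in:1, when:1, … (12 more, each freq 1)
Σf² = 69; N² = 1849
Repeat rate = 69 / 1849 = 0.04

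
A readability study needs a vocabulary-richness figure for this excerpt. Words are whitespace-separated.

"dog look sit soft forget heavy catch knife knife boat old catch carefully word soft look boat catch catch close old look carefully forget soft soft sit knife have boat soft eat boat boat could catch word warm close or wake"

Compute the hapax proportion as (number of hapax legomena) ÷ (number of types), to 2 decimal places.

Frequencies: soft:5, catch:5, boat:5, look:3, knife:3, sit:2, forget:2, old:2, carefully:2, word:2, close:2, dog:1, heavy:1, have:1, eat:1, could:1, warm:1, or:1, wake:1
Hapax count = 8; type count = 19.
Ratio = 8 / 19 = 0.42

0.42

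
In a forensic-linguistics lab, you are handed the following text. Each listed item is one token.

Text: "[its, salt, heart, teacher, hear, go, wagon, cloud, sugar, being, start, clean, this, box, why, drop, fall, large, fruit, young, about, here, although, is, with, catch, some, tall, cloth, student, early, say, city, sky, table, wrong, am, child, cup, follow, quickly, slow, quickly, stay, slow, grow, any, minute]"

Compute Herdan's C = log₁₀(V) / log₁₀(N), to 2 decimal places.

0.99

N = 48, V = 46.
log₁₀(V) = 1.662758, log₁₀(N) = 1.681241
C = 1.662758 / 1.681241 = 0.99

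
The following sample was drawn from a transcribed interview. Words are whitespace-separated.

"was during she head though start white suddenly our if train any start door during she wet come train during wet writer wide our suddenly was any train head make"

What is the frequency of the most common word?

Frequencies: during:3, train:3, was:2, she:2, head:2, start:2, suddenly:2, our:2, any:2, wet:2, though:1, white:1, if:1, door:1, come:1, writer:1, wide:1, make:1
Most common: 'during' with frequency 3.

3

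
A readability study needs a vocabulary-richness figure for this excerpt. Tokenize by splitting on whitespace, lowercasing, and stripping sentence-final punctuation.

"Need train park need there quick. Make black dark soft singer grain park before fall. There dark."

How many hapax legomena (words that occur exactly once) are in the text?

Frequencies: need:2, park:2, there:2, dark:2, train:1, quick:1, make:1, black:1, soft:1, singer:1, grain:1, before:1, fall:1
Hapax (freq=1): before, black, fall, grain, make, quick, singer, soft, train

9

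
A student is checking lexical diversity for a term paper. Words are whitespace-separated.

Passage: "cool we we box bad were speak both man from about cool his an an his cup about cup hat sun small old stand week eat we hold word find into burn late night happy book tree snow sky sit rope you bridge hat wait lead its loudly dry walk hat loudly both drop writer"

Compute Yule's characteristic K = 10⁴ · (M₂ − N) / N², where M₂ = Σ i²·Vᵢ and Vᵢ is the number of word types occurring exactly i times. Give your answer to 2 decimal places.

Frequencies: we:3, hat:3, cool:2, both:2, about:2, his:2, an:2, cup:2, loudly:2, box:1, bad:1, were:1, speak:1, man:1, from:1, sun:1, small:1, old:1, stand:1, week:1, … (24 more, each freq 1)
N = 55. Frequency spectrum: V_1=35, V_2=7, V_3=2
M₂ = 1²·35 + 2²·7 + 3²·2 = 81
K = 10000 × (81 − 55) / 55² = 85.95

85.95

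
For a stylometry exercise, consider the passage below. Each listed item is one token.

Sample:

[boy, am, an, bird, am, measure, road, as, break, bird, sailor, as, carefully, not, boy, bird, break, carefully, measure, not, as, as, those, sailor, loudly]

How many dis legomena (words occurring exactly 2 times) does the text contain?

7

Frequencies: as:4, bird:3, boy:2, am:2, measure:2, break:2, sailor:2, carefully:2, not:2, an:1, road:1, those:1, loudly:1
Words with frequency 2: am, boy, break, carefully, measure, not, sailor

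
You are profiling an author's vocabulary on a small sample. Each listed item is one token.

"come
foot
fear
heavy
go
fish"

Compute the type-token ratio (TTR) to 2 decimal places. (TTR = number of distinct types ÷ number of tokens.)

N = 6 tokens, V = 6 types.
TTR = V / N = 6 / 6 = 1.00

1.00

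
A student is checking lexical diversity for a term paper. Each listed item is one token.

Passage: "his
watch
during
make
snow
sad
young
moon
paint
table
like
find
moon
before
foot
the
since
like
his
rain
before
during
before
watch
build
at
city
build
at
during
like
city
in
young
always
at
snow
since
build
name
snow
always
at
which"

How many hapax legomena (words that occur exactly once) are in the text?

11

Frequencies: at:4, during:3, snow:3, like:3, before:3, build:3, his:2, watch:2, young:2, moon:2, since:2, city:2, always:2, make:1, sad:1, paint:1, table:1, find:1, foot:1, the:1, … (4 more, each freq 1)
Hapax (freq=1): find, foot, in, make, name, paint, rain, sad, table, the, which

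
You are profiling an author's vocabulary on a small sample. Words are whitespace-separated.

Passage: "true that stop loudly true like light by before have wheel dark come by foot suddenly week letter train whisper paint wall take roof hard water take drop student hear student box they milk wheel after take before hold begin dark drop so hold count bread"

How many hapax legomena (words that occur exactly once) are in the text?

27

Frequencies: take:3, true:2, by:2, before:2, wheel:2, dark:2, drop:2, student:2, hold:2, that:1, stop:1, loudly:1, like:1, light:1, have:1, come:1, foot:1, suddenly:1, week:1, letter:1, … (16 more, each freq 1)
Hapax (freq=1): after, begin, box, bread, come, count, foot, hard, have, hear, letter, light, like, loudly, milk, paint, roof, so, stop, suddenly, that, they, train, wall, water, week, whisper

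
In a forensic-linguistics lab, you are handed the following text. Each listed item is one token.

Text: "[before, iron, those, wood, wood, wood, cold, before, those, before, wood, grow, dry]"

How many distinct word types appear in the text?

7

Distinct types: {before, cold, dry, grow, iron, those, wood}
V = 7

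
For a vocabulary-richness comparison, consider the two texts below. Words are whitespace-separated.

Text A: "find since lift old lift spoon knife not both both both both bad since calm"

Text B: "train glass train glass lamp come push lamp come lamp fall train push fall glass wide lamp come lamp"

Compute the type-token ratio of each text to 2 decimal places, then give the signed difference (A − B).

TTR(A) = 10/15 = 0.67
TTR(B) = 7/19 = 0.37
Difference = 0.67 − 0.37 = 0.30

0.30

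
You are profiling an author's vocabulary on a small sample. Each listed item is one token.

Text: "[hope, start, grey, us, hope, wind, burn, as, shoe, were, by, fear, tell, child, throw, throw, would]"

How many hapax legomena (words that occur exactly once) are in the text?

Frequencies: hope:2, throw:2, start:1, grey:1, us:1, wind:1, burn:1, as:1, shoe:1, were:1, by:1, fear:1, tell:1, child:1, would:1
Hapax (freq=1): as, burn, by, child, fear, grey, shoe, start, tell, us, were, wind, would

13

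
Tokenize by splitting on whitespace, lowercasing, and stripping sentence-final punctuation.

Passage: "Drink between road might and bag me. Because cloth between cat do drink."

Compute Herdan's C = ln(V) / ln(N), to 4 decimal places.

0.9349

N = 13, V = 11.
ln(V) = 2.397895, ln(N) = 2.564949
C = 2.397895 / 2.564949 = 0.9349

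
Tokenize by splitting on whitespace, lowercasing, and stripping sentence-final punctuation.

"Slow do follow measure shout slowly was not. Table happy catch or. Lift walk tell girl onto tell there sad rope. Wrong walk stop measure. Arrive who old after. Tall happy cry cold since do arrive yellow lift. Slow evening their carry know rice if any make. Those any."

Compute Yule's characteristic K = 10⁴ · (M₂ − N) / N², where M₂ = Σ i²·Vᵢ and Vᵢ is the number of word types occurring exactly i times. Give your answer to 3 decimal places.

74.969

Frequencies: slow:2, do:2, measure:2, happy:2, lift:2, walk:2, tell:2, arrive:2, any:2, follow:1, shout:1, slowly:1, was:1, not:1, table:1, catch:1, or:1, girl:1, onto:1, there:1, … (20 more, each freq 1)
N = 49. Frequency spectrum: V_1=31, V_2=9
M₂ = 1²·31 + 2²·9 = 67
K = 10000 × (67 − 49) / 49² = 74.969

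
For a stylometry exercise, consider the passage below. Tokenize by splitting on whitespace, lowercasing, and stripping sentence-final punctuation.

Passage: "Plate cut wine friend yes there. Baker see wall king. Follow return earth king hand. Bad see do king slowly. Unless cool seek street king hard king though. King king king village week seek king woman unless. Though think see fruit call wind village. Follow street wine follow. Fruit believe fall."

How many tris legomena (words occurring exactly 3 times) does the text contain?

Frequencies: king:9, see:3, follow:3, wine:2, unless:2, seek:2, street:2, though:2, village:2, fruit:2, plate:1, cut:1, friend:1, yes:1, there:1, baker:1, wall:1, return:1, earth:1, hand:1, … (12 more, each freq 1)
Words with frequency 3: follow, see

2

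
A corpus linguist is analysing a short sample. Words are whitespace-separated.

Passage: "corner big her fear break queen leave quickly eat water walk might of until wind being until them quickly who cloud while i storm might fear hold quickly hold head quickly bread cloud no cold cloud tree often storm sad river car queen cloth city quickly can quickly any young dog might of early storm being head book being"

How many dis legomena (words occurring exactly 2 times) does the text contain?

6

Frequencies: quickly:6, might:3, being:3, cloud:3, storm:3, fear:2, queen:2, of:2, until:2, hold:2, head:2, corner:1, big:1, her:1, break:1, leave:1, eat:1, water:1, walk:1, wind:1, … (20 more, each freq 1)
Words with frequency 2: fear, head, hold, of, queen, until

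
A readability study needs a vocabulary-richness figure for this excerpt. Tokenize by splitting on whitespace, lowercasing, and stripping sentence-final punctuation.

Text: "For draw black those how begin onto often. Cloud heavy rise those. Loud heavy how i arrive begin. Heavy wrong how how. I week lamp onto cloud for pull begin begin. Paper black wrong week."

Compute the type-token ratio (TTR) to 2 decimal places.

N = 35 tokens, V = 19 types.
TTR = V / N = 19 / 35 = 0.54

0.54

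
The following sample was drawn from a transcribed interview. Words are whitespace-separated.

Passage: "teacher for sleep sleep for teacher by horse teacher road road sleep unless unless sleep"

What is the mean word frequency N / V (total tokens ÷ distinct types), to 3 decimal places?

N = 15 tokens, V = 7 types.
Mean frequency = N / V = 15 / 7 = 2.143

2.143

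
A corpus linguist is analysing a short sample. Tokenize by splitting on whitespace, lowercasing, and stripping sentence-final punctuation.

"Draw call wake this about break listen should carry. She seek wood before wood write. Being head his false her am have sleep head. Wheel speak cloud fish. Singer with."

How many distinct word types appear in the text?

28

Distinct types: {about, am, before, being, break, call, carry, cloud, draw, false, fish, have, head, her, his, listen, seek, she, should, singer, sleep, speak, this, wake, wheel, with, wood, write}
V = 28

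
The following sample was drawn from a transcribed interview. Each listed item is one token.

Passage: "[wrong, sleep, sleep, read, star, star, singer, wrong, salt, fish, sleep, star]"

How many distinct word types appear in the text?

7

Distinct types: {fish, read, salt, singer, sleep, star, wrong}
V = 7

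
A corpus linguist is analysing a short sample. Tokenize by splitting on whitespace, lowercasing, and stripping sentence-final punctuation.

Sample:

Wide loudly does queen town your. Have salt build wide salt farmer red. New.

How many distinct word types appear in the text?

12

Distinct types: {build, does, farmer, have, loudly, new, queen, red, salt, town, wide, your}
V = 12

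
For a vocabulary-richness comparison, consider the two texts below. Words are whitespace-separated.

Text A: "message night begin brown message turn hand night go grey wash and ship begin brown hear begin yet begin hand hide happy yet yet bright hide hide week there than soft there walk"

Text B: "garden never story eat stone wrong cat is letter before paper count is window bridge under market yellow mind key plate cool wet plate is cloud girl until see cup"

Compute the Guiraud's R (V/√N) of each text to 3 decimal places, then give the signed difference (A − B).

A: V=21, N=33, R=3.656
B: V=27, N=30, R=4.930
Difference = 3.656 − 4.930 = -1.274

-1.274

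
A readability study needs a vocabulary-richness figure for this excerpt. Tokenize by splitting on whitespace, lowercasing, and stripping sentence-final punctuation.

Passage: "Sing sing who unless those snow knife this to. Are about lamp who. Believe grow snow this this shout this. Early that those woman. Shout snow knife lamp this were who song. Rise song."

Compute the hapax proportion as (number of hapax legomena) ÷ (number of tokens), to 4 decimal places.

Frequencies: this:5, who:3, snow:3, sing:2, those:2, knife:2, lamp:2, shout:2, song:2, unless:1, to:1, are:1, about:1, believe:1, grow:1, early:1, that:1, woman:1, were:1, rise:1
Hapax count = 11; token count = 34.
Ratio = 11 / 34 = 0.3235

0.3235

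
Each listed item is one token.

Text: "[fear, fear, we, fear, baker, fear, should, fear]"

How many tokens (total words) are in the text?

8

Tokens: fear, fear, we, fear, baker, fear, should, fear
N = 8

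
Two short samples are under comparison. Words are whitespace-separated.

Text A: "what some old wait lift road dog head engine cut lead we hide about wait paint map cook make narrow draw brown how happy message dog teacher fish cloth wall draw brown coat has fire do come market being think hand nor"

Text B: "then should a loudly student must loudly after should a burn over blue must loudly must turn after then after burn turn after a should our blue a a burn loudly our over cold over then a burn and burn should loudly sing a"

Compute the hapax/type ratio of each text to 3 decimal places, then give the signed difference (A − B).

A: hapax=34, V=38, ratio=0.895
B: hapax=4, V=15, ratio=0.267
Difference = 0.895 − 0.267 = 0.628

0.628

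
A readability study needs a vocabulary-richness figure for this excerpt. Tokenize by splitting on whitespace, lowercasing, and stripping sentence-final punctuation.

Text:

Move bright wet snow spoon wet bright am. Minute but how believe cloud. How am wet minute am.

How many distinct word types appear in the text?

Distinct types: {am, believe, bright, but, cloud, how, minute, move, snow, spoon, wet}
V = 11

11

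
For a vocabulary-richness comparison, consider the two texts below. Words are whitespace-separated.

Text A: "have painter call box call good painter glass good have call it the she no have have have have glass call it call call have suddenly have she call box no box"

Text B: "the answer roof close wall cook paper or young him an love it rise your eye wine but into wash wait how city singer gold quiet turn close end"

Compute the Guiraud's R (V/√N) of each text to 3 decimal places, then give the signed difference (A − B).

A: V=11, N=32, R=1.945
B: V=28, N=29, R=5.199
Difference = 1.945 − 5.199 = -3.254

-3.254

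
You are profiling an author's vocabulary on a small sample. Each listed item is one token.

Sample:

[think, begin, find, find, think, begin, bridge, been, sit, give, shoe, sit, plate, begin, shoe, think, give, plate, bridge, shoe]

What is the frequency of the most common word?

3

Frequencies: think:3, begin:3, shoe:3, find:2, bridge:2, sit:2, give:2, plate:2, been:1
Most common: 'think' with frequency 3.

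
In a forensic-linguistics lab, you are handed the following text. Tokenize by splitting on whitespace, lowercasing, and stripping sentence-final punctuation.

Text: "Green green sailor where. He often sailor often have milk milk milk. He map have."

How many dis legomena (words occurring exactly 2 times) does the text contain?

Frequencies: milk:3, green:2, sailor:2, he:2, often:2, have:2, where:1, map:1
Words with frequency 2: green, have, he, often, sailor

5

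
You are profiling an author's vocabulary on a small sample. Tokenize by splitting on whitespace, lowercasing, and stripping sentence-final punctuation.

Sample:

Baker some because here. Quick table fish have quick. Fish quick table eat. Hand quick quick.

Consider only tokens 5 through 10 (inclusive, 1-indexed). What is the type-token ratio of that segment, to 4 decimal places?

Segment tokens 5–10: quick, table, fish, have, quick, fish
Segment N = 6, segment V = 4.
TTR = 4 / 6 = 0.6667

0.6667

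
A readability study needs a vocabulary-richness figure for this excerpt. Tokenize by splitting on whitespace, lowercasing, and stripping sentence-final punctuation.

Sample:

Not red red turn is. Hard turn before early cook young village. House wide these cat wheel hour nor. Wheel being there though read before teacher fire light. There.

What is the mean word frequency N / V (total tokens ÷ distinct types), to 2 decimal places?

N = 29 tokens, V = 24 types.
Mean frequency = N / V = 29 / 24 = 1.21

1.21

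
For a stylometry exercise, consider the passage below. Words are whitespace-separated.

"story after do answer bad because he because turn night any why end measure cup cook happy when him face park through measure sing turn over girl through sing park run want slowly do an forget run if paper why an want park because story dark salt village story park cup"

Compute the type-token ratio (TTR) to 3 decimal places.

N = 51 tokens, V = 34 types.
TTR = V / N = 34 / 51 = 0.667

0.667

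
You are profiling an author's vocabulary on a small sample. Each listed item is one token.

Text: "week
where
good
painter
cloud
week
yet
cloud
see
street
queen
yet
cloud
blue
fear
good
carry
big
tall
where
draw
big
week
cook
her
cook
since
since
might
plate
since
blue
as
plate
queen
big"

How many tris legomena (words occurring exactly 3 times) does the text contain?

Frequencies: week:3, cloud:3, big:3, since:3, where:2, good:2, yet:2, queen:2, blue:2, cook:2, plate:2, painter:1, see:1, street:1, fear:1, carry:1, tall:1, draw:1, her:1, might:1, … (1 more, each freq 1)
Words with frequency 3: big, cloud, since, week

4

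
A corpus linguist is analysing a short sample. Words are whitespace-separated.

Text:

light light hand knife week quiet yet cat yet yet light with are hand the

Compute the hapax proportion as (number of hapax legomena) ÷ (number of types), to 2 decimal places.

0.70

Frequencies: light:3, yet:3, hand:2, knife:1, week:1, quiet:1, cat:1, with:1, are:1, the:1
Hapax count = 7; type count = 10.
Ratio = 7 / 10 = 0.70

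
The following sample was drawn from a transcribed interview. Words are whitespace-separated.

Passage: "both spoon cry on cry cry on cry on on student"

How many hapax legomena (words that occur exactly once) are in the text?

3

Frequencies: cry:4, on:4, both:1, spoon:1, student:1
Hapax (freq=1): both, spoon, student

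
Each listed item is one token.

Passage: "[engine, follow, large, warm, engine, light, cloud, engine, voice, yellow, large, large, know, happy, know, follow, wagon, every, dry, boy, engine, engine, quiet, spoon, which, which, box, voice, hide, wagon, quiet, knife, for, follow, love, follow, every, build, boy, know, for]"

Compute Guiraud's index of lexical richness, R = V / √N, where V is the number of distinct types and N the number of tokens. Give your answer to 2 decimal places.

3.59

N = 41, V = 23.
√N = 6.403124
R = 23 / 6.403124 = 3.59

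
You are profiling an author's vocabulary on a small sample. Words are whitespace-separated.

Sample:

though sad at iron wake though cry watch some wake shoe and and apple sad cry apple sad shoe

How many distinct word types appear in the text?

Distinct types: {and, apple, at, cry, iron, sad, shoe, some, though, wake, watch}
V = 11

11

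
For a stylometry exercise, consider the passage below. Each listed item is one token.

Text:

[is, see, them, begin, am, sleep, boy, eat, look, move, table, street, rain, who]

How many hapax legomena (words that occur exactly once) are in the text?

14

Frequencies: is:1, see:1, them:1, begin:1, am:1, sleep:1, boy:1, eat:1, look:1, move:1, table:1, street:1, rain:1, who:1
Hapax (freq=1): am, begin, boy, eat, is, look, move, rain, see, sleep, street, table, them, who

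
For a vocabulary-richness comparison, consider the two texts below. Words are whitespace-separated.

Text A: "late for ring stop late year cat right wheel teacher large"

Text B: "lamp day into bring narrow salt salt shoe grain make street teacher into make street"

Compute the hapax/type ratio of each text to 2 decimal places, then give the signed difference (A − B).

A: hapax=9, V=10, ratio=0.90
B: hapax=7, V=11, ratio=0.64
Difference = 0.90 − 0.64 = 0.26

0.26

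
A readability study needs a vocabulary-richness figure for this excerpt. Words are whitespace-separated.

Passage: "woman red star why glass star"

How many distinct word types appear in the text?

5

Distinct types: {glass, red, star, why, woman}
V = 5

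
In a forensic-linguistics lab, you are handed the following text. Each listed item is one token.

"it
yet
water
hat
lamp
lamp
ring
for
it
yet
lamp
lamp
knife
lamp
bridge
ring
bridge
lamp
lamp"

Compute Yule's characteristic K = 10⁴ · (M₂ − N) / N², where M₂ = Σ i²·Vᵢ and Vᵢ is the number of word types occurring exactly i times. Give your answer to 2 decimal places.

Frequencies: lamp:7, it:2, yet:2, ring:2, bridge:2, water:1, hat:1, for:1, knife:1
N = 19. Frequency spectrum: V_1=4, V_2=4, V_7=1
M₂ = 1²·4 + 2²·4 + 7²·1 = 69
K = 10000 × (69 − 19) / 19² = 1385.04

1385.04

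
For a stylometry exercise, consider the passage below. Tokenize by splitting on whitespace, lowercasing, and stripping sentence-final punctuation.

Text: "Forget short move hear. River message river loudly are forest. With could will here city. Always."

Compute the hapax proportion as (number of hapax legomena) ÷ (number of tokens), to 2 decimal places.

0.88

Frequencies: river:2, forget:1, short:1, move:1, hear:1, message:1, loudly:1, are:1, forest:1, with:1, could:1, will:1, here:1, city:1, always:1
Hapax count = 14; token count = 16.
Ratio = 14 / 16 = 0.88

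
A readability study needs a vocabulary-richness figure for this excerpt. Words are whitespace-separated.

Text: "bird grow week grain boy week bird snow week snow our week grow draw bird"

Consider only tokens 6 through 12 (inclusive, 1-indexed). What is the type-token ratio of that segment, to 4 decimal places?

Segment tokens 6–12: week, bird, snow, week, snow, our, week
Segment N = 7, segment V = 4.
TTR = 4 / 7 = 0.5714

0.5714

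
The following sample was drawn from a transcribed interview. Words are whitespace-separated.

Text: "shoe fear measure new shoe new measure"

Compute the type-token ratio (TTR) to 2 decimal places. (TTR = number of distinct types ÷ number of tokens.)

N = 7 tokens, V = 4 types.
TTR = V / N = 4 / 7 = 0.57

0.57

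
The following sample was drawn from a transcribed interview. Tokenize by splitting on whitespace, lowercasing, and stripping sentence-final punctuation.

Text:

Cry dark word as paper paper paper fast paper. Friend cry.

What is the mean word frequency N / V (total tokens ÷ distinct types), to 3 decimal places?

1.571

N = 11 tokens, V = 7 types.
Mean frequency = N / V = 11 / 7 = 1.571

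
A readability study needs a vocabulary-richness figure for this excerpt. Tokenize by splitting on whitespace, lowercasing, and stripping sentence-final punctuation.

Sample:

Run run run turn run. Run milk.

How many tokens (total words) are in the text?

Tokens: run, run, run, turn, run, run, milk
N = 7

7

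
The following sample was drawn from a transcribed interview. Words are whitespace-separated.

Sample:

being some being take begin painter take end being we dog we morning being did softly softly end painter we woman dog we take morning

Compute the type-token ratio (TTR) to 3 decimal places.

0.480

N = 25 tokens, V = 12 types.
TTR = V / N = 12 / 25 = 0.480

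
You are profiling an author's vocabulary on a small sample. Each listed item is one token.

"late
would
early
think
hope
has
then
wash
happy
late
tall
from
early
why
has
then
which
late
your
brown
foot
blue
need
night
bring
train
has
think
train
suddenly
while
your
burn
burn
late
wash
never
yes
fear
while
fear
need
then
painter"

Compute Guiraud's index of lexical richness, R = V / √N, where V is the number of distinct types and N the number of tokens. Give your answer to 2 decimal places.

4.22

N = 44, V = 28.
√N = 6.633250
R = 28 / 6.633250 = 4.22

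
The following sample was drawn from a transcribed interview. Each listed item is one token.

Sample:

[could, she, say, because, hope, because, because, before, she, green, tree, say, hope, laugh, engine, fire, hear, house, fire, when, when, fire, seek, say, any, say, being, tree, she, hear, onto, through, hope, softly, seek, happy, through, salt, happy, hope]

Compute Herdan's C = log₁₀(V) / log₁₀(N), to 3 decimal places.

0.838

N = 40, V = 22.
log₁₀(V) = 1.342423, log₁₀(N) = 1.602060
C = 1.342423 / 1.602060 = 0.838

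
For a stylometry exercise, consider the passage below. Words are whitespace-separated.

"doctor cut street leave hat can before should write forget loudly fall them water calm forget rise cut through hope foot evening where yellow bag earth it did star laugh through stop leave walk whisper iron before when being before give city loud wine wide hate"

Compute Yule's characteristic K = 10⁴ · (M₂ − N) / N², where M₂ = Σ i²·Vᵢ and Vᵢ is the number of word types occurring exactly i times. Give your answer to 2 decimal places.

66.16

Frequencies: before:3, cut:2, leave:2, forget:2, through:2, doctor:1, street:1, hat:1, can:1, should:1, write:1, loudly:1, fall:1, them:1, water:1, calm:1, rise:1, hope:1, foot:1, evening:1, … (20 more, each freq 1)
N = 46. Frequency spectrum: V_1=35, V_2=4, V_3=1
M₂ = 1²·35 + 2²·4 + 3²·1 = 60
K = 10000 × (60 − 46) / 46² = 66.16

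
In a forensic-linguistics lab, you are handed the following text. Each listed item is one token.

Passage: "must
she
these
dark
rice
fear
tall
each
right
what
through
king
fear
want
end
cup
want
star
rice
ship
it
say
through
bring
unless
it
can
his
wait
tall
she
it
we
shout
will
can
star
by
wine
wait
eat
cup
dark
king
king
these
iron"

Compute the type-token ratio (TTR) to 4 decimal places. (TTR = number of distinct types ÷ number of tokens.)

0.6596

N = 47 tokens, V = 31 types.
TTR = V / N = 31 / 47 = 0.6596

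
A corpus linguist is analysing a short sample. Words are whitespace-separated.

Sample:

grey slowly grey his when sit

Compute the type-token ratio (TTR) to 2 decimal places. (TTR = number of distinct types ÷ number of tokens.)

0.83

N = 6 tokens, V = 5 types.
TTR = V / N = 5 / 6 = 0.83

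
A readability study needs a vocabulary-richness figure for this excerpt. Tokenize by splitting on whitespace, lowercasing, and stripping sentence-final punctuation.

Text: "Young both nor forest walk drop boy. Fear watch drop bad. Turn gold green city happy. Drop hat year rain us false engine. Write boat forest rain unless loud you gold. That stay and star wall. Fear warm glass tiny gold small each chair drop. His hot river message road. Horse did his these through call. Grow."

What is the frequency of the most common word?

Frequencies: drop:4, gold:3, forest:2, fear:2, rain:2, his:2, young:1, both:1, nor:1, walk:1, boy:1, watch:1, bad:1, turn:1, green:1, city:1, happy:1, hat:1, year:1, us:1, … (28 more, each freq 1)
Most common: 'drop' with frequency 4.

4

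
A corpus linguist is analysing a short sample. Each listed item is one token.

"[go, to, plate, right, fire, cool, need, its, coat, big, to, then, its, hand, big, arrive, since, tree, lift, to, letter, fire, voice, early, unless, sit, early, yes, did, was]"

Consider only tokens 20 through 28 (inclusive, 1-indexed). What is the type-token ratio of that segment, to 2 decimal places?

0.89

Segment tokens 20–28: to, letter, fire, voice, early, unless, sit, early, yes
Segment N = 9, segment V = 8.
TTR = 8 / 9 = 0.89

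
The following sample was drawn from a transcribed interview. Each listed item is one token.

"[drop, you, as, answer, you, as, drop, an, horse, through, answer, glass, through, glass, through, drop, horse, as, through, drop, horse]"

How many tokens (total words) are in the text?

Tokens: drop, you, as, answer, you, as, drop, an, horse, through, answer, glass, through, glass, through, drop, horse, as, through, drop, horse
N = 21

21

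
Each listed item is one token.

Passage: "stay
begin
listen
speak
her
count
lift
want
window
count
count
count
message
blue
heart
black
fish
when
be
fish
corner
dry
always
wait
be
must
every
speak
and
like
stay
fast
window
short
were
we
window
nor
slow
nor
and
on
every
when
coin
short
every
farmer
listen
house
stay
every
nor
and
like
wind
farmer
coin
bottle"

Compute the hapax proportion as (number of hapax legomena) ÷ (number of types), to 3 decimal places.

Frequencies: count:4, every:4, stay:3, window:3, and:3, nor:3, listen:2, speak:2, fish:2, when:2, be:2, like:2, short:2, coin:2, farmer:2, begin:1, her:1, lift:1, want:1, message:1, … (16 more, each freq 1)
Hapax count = 21; type count = 36.
Ratio = 21 / 36 = 0.583

0.583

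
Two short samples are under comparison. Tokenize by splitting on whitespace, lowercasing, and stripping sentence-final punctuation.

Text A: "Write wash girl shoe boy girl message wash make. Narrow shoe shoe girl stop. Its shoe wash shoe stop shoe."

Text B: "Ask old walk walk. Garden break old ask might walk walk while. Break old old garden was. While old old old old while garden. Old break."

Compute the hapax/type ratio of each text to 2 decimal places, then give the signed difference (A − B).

A: hapax=6, V=10, ratio=0.60
B: hapax=2, V=8, ratio=0.25
Difference = 0.60 − 0.25 = 0.35

0.35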